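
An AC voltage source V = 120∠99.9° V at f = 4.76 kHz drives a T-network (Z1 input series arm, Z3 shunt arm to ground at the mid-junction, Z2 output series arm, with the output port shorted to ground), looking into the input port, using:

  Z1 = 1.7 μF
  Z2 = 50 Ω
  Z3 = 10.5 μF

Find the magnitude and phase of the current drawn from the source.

Step 1 — Angular frequency: ω = 2π·f = 2π·4760 = 2.991e+04 rad/s.
Step 2 — Component impedances:
  Z1: Z = 1/(jωC) = -j/(ω·C) = 0 - j19.67 Ω
  Z2: Z = R = 50 Ω
  Z3: Z = 1/(jωC) = -j/(ω·C) = 0 - j3.184 Ω
Step 3 — With the output port shorted to ground, the output series arm Z2 runs from the junction to ground; the shunt arm Z3 also runs from the junction to ground. They appear in parallel: Z3 || Z2 = 0.202 - j3.172 Ω.
Step 4 — Series with input arm Z1: Z_in = Z1 + (Z3 || Z2) = 0.202 - j22.84 Ω = 22.84∠-89.5° Ω.
Step 5 — Source phasor: V = 120∠99.9° V = -20.63 + j118.2 V.
Step 6 — Ohm's law: I = V / Z_total = (-20.63 + j118.2) / (0.202 - j22.84) = -5.183 - j0.8575 A.
Step 7 — Convert to polar: |I| = 5.254 A, ∠I = -170.6°.

I = 5.254∠-170.6° A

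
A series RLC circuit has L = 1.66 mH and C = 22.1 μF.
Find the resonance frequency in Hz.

Step 1 — Resonance condition Im(Z)=0 gives ω₀ = 1/√(LC).
Step 2 — ω₀ = 1/√(0.00166·2.21e-05) = 5221 rad/s.
Step 3 — f₀ = ω₀/(2π) = 830.9 Hz.

f₀ = 830.9 Hz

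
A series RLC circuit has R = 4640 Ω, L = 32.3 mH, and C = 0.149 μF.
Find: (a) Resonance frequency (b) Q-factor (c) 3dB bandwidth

Step 1 — Resonance: ω₀ = 1/√(LC) = 1/√(0.0323·1.49e-07) = 1.441e+04 rad/s.
Step 2 — f₀ = ω₀/(2π) = 2294 Hz.
Step 3 — Series Q: Q = ω₀L/R = 1.441e+04·0.0323/4640 = 0.1003.
Step 4 — Bandwidth: Δω = ω₀/Q = 1.437e+05 rad/s; BW = Δω/(2π) = 2.286e+04 Hz.

(a) f₀ = 2294 Hz  (b) Q = 0.1003  (c) BW = 2.286e+04 Hz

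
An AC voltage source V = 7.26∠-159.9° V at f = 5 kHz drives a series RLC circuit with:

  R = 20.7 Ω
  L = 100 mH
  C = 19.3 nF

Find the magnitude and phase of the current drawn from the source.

Step 1 — Angular frequency: ω = 2π·f = 2π·5000 = 3.142e+04 rad/s.
Step 2 — Component impedances:
  R: Z = R = 20.7 Ω
  L: Z = jωL = j·3.142e+04·0.1 = 0 + j3142 Ω
  C: Z = 1/(jωC) = -j/(ω·C) = 0 - j1649 Ω
Step 3 — Series combination: Z_total = R + L + C = 20.7 + j1492 Ω = 1492∠89.2° Ω.
Step 4 — Source phasor: V = 7.26∠-159.9° V = -6.818 - j2.495 V.
Step 5 — Ohm's law: I = V / Z_total = (-6.818 - j2.495) / (20.7 + j1492) = -0.001735 + j0.004545 A.
Step 6 — Convert to polar: |I| = 0.004864 A, ∠I = 110.9°.

I = 0.004864∠110.9° A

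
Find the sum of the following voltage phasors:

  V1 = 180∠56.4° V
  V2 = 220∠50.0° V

Step 1 — Convert each phasor to rectangular form:
  V1 = 180·(cos(56.4°) + j·sin(56.4°)) = 99.61 + j149.9 V
  V2 = 220·(cos(50.0°) + j·sin(50.0°)) = 141.4 + j168.5 V
Step 2 — Sum components: V_total = 241 + j318.5 V.
Step 3 — Convert to polar: |V_total| = 399.4 V, ∠V_total = 52.9°.

V_total = 399.4∠52.9° V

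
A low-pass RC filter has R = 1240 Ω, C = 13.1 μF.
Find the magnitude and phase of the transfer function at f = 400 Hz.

Step 1 — Angular frequency: ω = 2π·400 = 2513 rad/s.
Step 2 — Transfer function: H(jω) = 1/(1 + jωRC).
Step 3 — Denominator: 1 + jωRC = 1 + j·2513·1240·1.31e-05 = 1 + j40.83.
Step 4 — H = 0.0005996 - j0.02448.
Step 5 — Magnitude: |H| = 0.02449 (-32.2 dB); phase: φ = -88.6°.

|H| = 0.02449 (-32.2 dB), φ = -88.6°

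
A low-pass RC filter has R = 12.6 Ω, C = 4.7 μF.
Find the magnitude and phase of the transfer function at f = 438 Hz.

Step 1 — Angular frequency: ω = 2π·438 = 2752 rad/s.
Step 2 — Transfer function: H(jω) = 1/(1 + jωRC).
Step 3 — Denominator: 1 + jωRC = 1 + j·2752·12.6·4.7e-06 = 1 + j0.163.
Step 4 — H = 0.9741 - j0.1588.
Step 5 — Magnitude: |H| = 0.987 (-0.1 dB); phase: φ = -9.3°.

|H| = 0.987 (-0.1 dB), φ = -9.3°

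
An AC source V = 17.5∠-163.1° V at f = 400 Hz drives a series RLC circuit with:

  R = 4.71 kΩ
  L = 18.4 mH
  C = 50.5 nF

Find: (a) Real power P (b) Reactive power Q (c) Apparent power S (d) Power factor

Step 1 — Angular frequency: ω = 2π·f = 2π·400 = 2513 rad/s.
Step 2 — Component impedances:
  R: Z = R = 4710 Ω
  L: Z = jωL = j·2513·0.0184 = 0 + j46.24 Ω
  C: Z = 1/(jωC) = -j/(ω·C) = 0 - j7879 Ω
Step 3 — Series combination: Z_total = R + L + C = 4710 - j7833 Ω = 9140∠-59.0° Ω.
Step 4 — Source phasor: V = 17.5∠-163.1° V = -16.74 - j5.087 V.
Step 5 — Current: I = V / Z = -0.0004671 - j0.001857 A = 0.001915∠-104.1° A.
Step 6 — Complex power: S = V·I* = 0.01727 - j0.02872 VA.
Step 7 — Real power: P = Re(S) = 0.01727 W.
Step 8 — Reactive power: Q = Im(S) = -0.02872 VAR.
Step 9 — Apparent power: |S| = 0.03351 VA.
Step 10 — Power factor: PF = P/|S| = 0.5153 (leading).

(a) P = 0.01727 W  (b) Q = -0.02872 VAR  (c) S = 0.03351 VA  (d) PF = 0.5153 (leading)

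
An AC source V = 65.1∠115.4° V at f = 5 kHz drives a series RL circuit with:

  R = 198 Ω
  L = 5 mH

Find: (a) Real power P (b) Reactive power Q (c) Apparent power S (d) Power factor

Step 1 — Angular frequency: ω = 2π·f = 2π·5000 = 3.142e+04 rad/s.
Step 2 — Component impedances:
  R: Z = R = 198 Ω
  L: Z = jωL = j·3.142e+04·0.005 = 0 + j157.1 Ω
Step 3 — Series combination: Z_total = R + L = 198 + j157.1 Ω = 252.7∠38.4° Ω.
Step 4 — Source phasor: V = 65.1∠115.4° V = -27.92 + j58.81 V.
Step 5 — Current: I = V / Z = 0.05806 + j0.2509 A = 0.2576∠77.0° A.
Step 6 — Complex power: S = V·I* = 13.14 + j10.42 VA.
Step 7 — Real power: P = Re(S) = 13.14 W.
Step 8 — Reactive power: Q = Im(S) = 10.42 VAR.
Step 9 — Apparent power: |S| = 16.77 VA.
Step 10 — Power factor: PF = P/|S| = 0.7834 (lagging).

(a) P = 13.14 W  (b) Q = 10.42 VAR  (c) S = 16.77 VA  (d) PF = 0.7834 (lagging)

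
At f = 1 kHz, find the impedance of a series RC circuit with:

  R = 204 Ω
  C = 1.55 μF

Step 1 — Angular frequency: ω = 2π·f = 2π·1000 = 6283 rad/s.
Step 2 — Component impedances:
  R: Z = R = 204 Ω
  C: Z = 1/(jωC) = -j/(ω·C) = 0 - j102.7 Ω
Step 3 — Series combination: Z_total = R + C = 204 - j102.7 Ω = 228.4∠-26.7° Ω.

Z = 204 - j102.7 Ω = 228.4∠-26.7° Ω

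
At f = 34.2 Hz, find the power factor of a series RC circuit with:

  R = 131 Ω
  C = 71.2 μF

Step 1 — Angular frequency: ω = 2π·f = 2π·34.2 = 214.9 rad/s.
Step 2 — Component impedances:
  R: Z = R = 131 Ω
  C: Z = 1/(jωC) = -j/(ω·C) = 0 - j65.36 Ω
Step 3 — Series combination: Z_total = R + C = 131 - j65.36 Ω = 146.4∠-26.5° Ω.
Step 4 — Power factor: PF = cos(φ) = Re(Z)/|Z| = 131/146.4 = 0.8948.
Step 5 — Type: Im(Z) = -65.36 ⇒ leading (phase φ = -26.5°).

PF = 0.8948 (leading, φ = -26.5°)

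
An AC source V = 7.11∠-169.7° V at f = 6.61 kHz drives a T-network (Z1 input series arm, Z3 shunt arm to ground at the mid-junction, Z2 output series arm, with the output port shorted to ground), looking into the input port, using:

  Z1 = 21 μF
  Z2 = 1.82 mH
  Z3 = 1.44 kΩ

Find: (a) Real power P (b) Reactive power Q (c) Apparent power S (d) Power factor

Step 1 — Angular frequency: ω = 2π·f = 2π·6610 = 4.153e+04 rad/s.
Step 2 — Component impedances:
  Z1: Z = 1/(jωC) = -j/(ω·C) = 0 - j1.147 Ω
  Z2: Z = jωL = j·4.153e+04·0.00182 = 0 + j75.59 Ω
  Z3: Z = R = 1440 Ω
Step 3 — With the output port shorted to ground, the output series arm Z2 runs from the junction to ground; the shunt arm Z3 also runs from the junction to ground. They appear in parallel: Z3 || Z2 = 3.957 + j75.38 Ω.
Step 4 — Series with input arm Z1: Z_in = Z1 + (Z3 || Z2) = 3.957 + j74.23 Ω = 74.34∠86.9° Ω.
Step 5 — Source phasor: V = 7.11∠-169.7° V = -6.995 - j1.271 V.
Step 6 — Current: I = V / Z = -0.02209 + j0.09306 A = 0.09564∠103.4° A.
Step 7 — Complex power: S = V·I* = 0.0362 + j0.6791 VA.
Step 8 — Real power: P = Re(S) = 0.0362 W.
Step 9 — Reactive power: Q = Im(S) = 0.6791 VAR.
Step 10 — Apparent power: |S| = 0.68 VA.
Step 11 — Power factor: PF = P/|S| = 0.05323 (lagging).

(a) P = 0.0362 W  (b) Q = 0.6791 VAR  (c) S = 0.68 VA  (d) PF = 0.05323 (lagging)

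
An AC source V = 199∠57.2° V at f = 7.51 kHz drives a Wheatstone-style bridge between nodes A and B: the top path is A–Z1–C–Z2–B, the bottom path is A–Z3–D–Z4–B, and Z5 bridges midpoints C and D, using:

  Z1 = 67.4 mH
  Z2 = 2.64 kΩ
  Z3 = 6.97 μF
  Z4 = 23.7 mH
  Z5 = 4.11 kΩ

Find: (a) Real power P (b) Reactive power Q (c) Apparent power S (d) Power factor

Step 1 — Angular frequency: ω = 2π·f = 2π·7510 = 4.719e+04 rad/s.
Step 2 — Component impedances:
  Z1: Z = jωL = j·4.719e+04·0.0674 = 0 + j3180 Ω
  Z2: Z = R = 2640 Ω
  Z3: Z = 1/(jωC) = -j/(ω·C) = 0 - j3.041 Ω
  Z4: Z = jωL = j·4.719e+04·0.0237 = 0 + j1118 Ω
  Z5: Z = R = 4110 Ω
Step 3 — Bridge requires nodal analysis (the Z5 bridge couples midpoints C and D, so the two paths cannot be reduced to a simple series/parallel combination). Setting node B to ground and injecting 1 A at node A, the 3-node admittance system at A, C, D solves to V_A = Z_AB = 192.5 + j972.9 Ω = 991.8∠78.8° Ω.
Step 4 — Source phasor: V = 199∠57.2° V = 107.8 + j167.3 V.
Step 5 — Current: I = V / Z = 0.1865 - j0.0739 A = 0.2007∠-21.6° A.
Step 6 — Complex power: S = V·I* = 7.749 + j39.17 VA.
Step 7 — Real power: P = Re(S) = 7.749 W.
Step 8 — Reactive power: Q = Im(S) = 39.17 VAR.
Step 9 — Apparent power: |S| = 39.93 VA.
Step 10 — Power factor: PF = P/|S| = 0.1941 (lagging).

(a) P = 7.749 W  (b) Q = 39.17 VAR  (c) S = 39.93 VA  (d) PF = 0.1941 (lagging)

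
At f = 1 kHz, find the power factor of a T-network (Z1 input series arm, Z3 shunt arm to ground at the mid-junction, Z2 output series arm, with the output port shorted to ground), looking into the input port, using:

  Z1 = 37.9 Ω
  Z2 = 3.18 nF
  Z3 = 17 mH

Step 1 — Angular frequency: ω = 2π·f = 2π·1000 = 6283 rad/s.
Step 2 — Component impedances:
  Z1: Z = R = 37.9 Ω
  Z2: Z = 1/(jωC) = -j/(ω·C) = 0 - j5.005e+04 Ω
  Z3: Z = jωL = j·6283·0.017 = 0 + j106.8 Ω
Step 3 — With the output port shorted to ground, the output series arm Z2 runs from the junction to ground; the shunt arm Z3 also runs from the junction to ground. They appear in parallel: Z3 || Z2 = 0 + j107 Ω.
Step 4 — Series with input arm Z1: Z_in = Z1 + (Z3 || Z2) = 37.9 + j107 Ω = 113.6∠70.5° Ω.
Step 5 — Power factor: PF = cos(φ) = Re(Z)/|Z| = 37.9/113.55 = 0.3338.
Step 6 — Type: Im(Z) = 107 ⇒ lagging (phase φ = 70.5°).

PF = 0.3338 (lagging, φ = 70.5°)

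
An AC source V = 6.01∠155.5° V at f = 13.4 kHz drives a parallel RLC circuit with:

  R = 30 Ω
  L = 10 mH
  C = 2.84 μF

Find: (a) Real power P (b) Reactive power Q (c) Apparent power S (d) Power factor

Step 1 — Angular frequency: ω = 2π·f = 2π·1.34e+04 = 8.419e+04 rad/s.
Step 2 — Component impedances:
  R: Z = R = 30 Ω
  L: Z = jωL = j·8.419e+04·0.01 = 0 + j841.9 Ω
  C: Z = 1/(jωC) = -j/(ω·C) = 0 - j4.182 Ω
Step 3 — Parallel combination: 1/Z_total = 1/R + 1/L + 1/C; Z_total = 0.5775 - j4.122 Ω = 4.162∠-82.0° Ω.
Step 4 — Source phasor: V = 6.01∠155.5° V = -5.469 + j2.492 V.
Step 5 — Current: I = V / Z = -0.7753 - j1.218 A = 1.444∠-122.5° A.
Step 6 — Complex power: S = V·I* = 1.204 - j8.594 VA.
Step 7 — Real power: P = Re(S) = 1.204 W.
Step 8 — Reactive power: Q = Im(S) = -8.594 VAR.
Step 9 — Apparent power: |S| = 8.678 VA.
Step 10 — Power factor: PF = P/|S| = 0.1387 (leading).

(a) P = 1.204 W  (b) Q = -8.594 VAR  (c) S = 8.678 VA  (d) PF = 0.1387 (leading)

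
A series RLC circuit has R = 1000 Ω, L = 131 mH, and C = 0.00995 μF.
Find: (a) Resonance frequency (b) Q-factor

Step 1 — Resonance condition Im(Z)=0 gives ω₀ = 1/√(LC).
Step 2 — ω₀ = 1/√(0.131·9.95e-09) = 2.77e+04 rad/s.
Step 3 — f₀ = ω₀/(2π) = 4408 Hz.
Step 4 — Series Q: Q = ω₀L/R = 2.77e+04·0.131/1000 = 3.628.

(a) f₀ = 4408 Hz  (b) Q = 3.628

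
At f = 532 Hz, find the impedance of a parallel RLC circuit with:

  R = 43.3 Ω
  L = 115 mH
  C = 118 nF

Step 1 — Angular frequency: ω = 2π·f = 2π·532 = 3343 rad/s.
Step 2 — Component impedances:
  R: Z = R = 43.3 Ω
  L: Z = jωL = j·3343·0.115 = 0 + j384.4 Ω
  C: Z = 1/(jωC) = -j/(ω·C) = 0 - j2535 Ω
Step 3 — Parallel combination: 1/Z_total = 1/R + 1/L + 1/C; Z_total = 42.91 + j4.1 Ω = 43.1∠5.5° Ω.

Z = 42.91 + j4.1 Ω = 43.1∠5.5° Ω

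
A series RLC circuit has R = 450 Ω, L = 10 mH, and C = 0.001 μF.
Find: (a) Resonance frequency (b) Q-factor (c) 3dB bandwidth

Step 1 — Resonance condition Im(Z)=0 gives ω₀ = 1/√(LC).
Step 2 — ω₀ = 1/√(0.01·1e-09) = 3.162e+05 rad/s.
Step 3 — f₀ = ω₀/(2π) = 5.033e+04 Hz.
Step 4 — Series Q: Q = ω₀L/R = 3.162e+05·0.01/450 = 7.027.
Step 5 — 3dB bandwidth: Δω = ω₀/Q = 4.5e+04 rad/s; BW = Δω/(2π) = 7162 Hz.

(a) f₀ = 5.033e+04 Hz  (b) Q = 7.027  (c) BW = 7162 Hz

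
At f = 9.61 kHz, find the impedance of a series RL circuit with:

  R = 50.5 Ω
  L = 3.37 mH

Step 1 — Angular frequency: ω = 2π·f = 2π·9610 = 6.038e+04 rad/s.
Step 2 — Component impedances:
  R: Z = R = 50.5 Ω
  L: Z = jωL = j·6.038e+04·0.00337 = 0 + j203.5 Ω
Step 3 — Series combination: Z_total = R + L = 50.5 + j203.5 Ω = 209.7∠76.1° Ω.

Z = 50.5 + j203.5 Ω = 209.7∠76.1° Ω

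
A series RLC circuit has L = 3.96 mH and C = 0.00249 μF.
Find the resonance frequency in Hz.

Step 1 — Resonance condition Im(Z)=0 gives ω₀ = 1/√(LC).
Step 2 — ω₀ = 1/√(0.00396·2.49e-09) = 3.185e+05 rad/s.
Step 3 — f₀ = ω₀/(2π) = 5.068e+04 Hz.

f₀ = 5.068e+04 Hz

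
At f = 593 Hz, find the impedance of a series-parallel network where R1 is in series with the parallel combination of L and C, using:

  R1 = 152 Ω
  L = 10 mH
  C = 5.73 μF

Step 1 — Angular frequency: ω = 2π·f = 2π·593 = 3726 rad/s.
Step 2 — Component impedances:
  R1: Z = R = 152 Ω
  L: Z = jωL = j·3726·0.01 = 0 + j37.26 Ω
  C: Z = 1/(jωC) = -j/(ω·C) = 0 - j46.84 Ω
Step 3 — Parallel branch: L || C = 1/(1/L + 1/C) = 0 + j182.2 Ω.
Step 4 — Series with R1: Z_total = R1 + (L || C) = 152 + j182.2 Ω = 237.3∠50.2° Ω.

Z = 152 + j182.2 Ω = 237.3∠50.2° Ω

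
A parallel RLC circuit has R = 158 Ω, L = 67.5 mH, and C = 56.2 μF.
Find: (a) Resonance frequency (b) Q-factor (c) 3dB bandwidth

Step 1 — Resonance: ω₀ = 1/√(LC) = 1/√(0.0675·5.62e-05) = 513.4 rad/s.
Step 2 — f₀ = ω₀/(2π) = 81.71 Hz.
Step 3 — Parallel Q: Q = R/(ω₀L) = 158/(513.4·0.0675) = 4.559.
Step 4 — Bandwidth: Δω = ω₀/Q = 112.6 rad/s; BW = Δω/(2π) = 17.92 Hz.

(a) f₀ = 81.71 Hz  (b) Q = 4.559  (c) BW = 17.92 Hz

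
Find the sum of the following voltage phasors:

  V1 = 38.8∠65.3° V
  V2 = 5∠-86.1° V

Step 1 — Convert each phasor to rectangular form:
  V1 = 38.8·(cos(65.3°) + j·sin(65.3°)) = 16.21 + j35.25 V
  V2 = 5·(cos(-86.1°) + j·sin(-86.1°)) = 0.3401 - j4.988 V
Step 2 — Sum components: V_total = 16.55 + j30.26 V.
Step 3 — Convert to polar: |V_total| = 34.49 V, ∠V_total = 61.3°.

V_total = 34.49∠61.3° V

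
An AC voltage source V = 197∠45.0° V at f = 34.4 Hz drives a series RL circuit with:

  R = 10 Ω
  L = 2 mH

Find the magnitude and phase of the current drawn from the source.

Step 1 — Angular frequency: ω = 2π·f = 2π·34.4 = 216.1 rad/s.
Step 2 — Component impedances:
  R: Z = R = 10 Ω
  L: Z = jωL = j·216.1·0.002 = 0 + j0.4323 Ω
Step 3 — Series combination: Z_total = R + L = 10 + j0.4323 Ω = 10.01∠2.5° Ω.
Step 4 — Source phasor: V = 197∠45.0° V = 139.3 + j139.3 V.
Step 5 — Ohm's law: I = V / Z_total = (139.3 + j139.3) / (10 + j0.4323) = 14.51 + j13.3 A.
Step 6 — Convert to polar: |I| = 19.68 A, ∠I = 42.5°.

I = 19.68∠42.5° A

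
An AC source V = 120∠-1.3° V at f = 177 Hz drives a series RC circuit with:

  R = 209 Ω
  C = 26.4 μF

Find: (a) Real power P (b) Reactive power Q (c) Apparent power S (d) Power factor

Step 1 — Angular frequency: ω = 2π·f = 2π·177 = 1112 rad/s.
Step 2 — Component impedances:
  R: Z = R = 209 Ω
  C: Z = 1/(jωC) = -j/(ω·C) = 0 - j34.06 Ω
Step 3 — Series combination: Z_total = R + C = 209 - j34.06 Ω = 211.8∠-9.3° Ω.
Step 4 — Source phasor: V = 120∠-1.3° V = 120 - j2.722 V.
Step 5 — Current: I = V / Z = 0.5612 + j0.07844 A = 0.5667∠8.0° A.
Step 6 — Complex power: S = V·I* = 67.12 - j10.94 VA.
Step 7 — Real power: P = Re(S) = 67.12 W.
Step 8 — Reactive power: Q = Im(S) = -10.94 VAR.
Step 9 — Apparent power: |S| = 68 VA.
Step 10 — Power factor: PF = P/|S| = 0.987 (leading).

(a) P = 67.12 W  (b) Q = -10.94 VAR  (c) S = 68 VA  (d) PF = 0.987 (leading)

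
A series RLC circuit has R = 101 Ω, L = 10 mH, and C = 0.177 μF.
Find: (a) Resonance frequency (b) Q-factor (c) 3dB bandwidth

Step 1 — Resonance: ω₀ = 1/√(LC) = 1/√(0.01·1.77e-07) = 2.377e+04 rad/s.
Step 2 — f₀ = ω₀/(2π) = 3783 Hz.
Step 3 — Series Q: Q = ω₀L/R = 2.377e+04·0.01/101 = 2.353.
Step 4 — Bandwidth: Δω = ω₀/Q = 1.01e+04 rad/s; BW = Δω/(2π) = 1607 Hz.

(a) f₀ = 3783 Hz  (b) Q = 2.353  (c) BW = 1607 Hz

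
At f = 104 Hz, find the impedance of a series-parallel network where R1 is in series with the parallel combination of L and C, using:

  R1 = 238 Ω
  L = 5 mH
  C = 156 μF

Step 1 — Angular frequency: ω = 2π·f = 2π·104 = 653.5 rad/s.
Step 2 — Component impedances:
  R1: Z = R = 238 Ω
  L: Z = jωL = j·653.5·0.005 = 0 + j3.267 Ω
  C: Z = 1/(jωC) = -j/(ω·C) = 0 - j9.81 Ω
Step 3 — Parallel branch: L || C = 1/(1/L + 1/C) = 0 + j4.899 Ω.
Step 4 — Series with R1: Z_total = R1 + (L || C) = 238 + j4.899 Ω = 238.1∠1.2° Ω.

Z = 238 + j4.899 Ω = 238.1∠1.2° Ω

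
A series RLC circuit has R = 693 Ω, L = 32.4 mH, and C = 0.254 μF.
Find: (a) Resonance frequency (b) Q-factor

Step 1 — Resonance condition Im(Z)=0 gives ω₀ = 1/√(LC).
Step 2 — ω₀ = 1/√(0.0324·2.54e-07) = 1.102e+04 rad/s.
Step 3 — f₀ = ω₀/(2π) = 1754 Hz.
Step 4 — Series Q: Q = ω₀L/R = 1.102e+04·0.0324/693 = 0.5154.

(a) f₀ = 1754 Hz  (b) Q = 0.5154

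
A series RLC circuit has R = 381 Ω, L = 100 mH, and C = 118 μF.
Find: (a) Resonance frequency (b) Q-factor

Step 1 — Resonance condition Im(Z)=0 gives ω₀ = 1/√(LC).
Step 2 — ω₀ = 1/√(0.1·0.000118) = 291.1 rad/s.
Step 3 — f₀ = ω₀/(2π) = 46.33 Hz.
Step 4 — Series Q: Q = ω₀L/R = 291.1·0.1/381 = 0.07641.

(a) f₀ = 46.33 Hz  (b) Q = 0.07641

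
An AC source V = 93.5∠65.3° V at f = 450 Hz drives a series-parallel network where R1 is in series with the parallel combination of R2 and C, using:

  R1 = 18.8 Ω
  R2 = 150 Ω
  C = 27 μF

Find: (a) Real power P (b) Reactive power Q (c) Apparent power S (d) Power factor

Step 1 — Angular frequency: ω = 2π·f = 2π·450 = 2827 rad/s.
Step 2 — Component impedances:
  R1: Z = R = 18.8 Ω
  R2: Z = R = 150 Ω
  C: Z = 1/(jωC) = -j/(ω·C) = 0 - j13.1 Ω
Step 3 — Parallel branch: R2 || C = 1/(1/R2 + 1/C) = 1.135 - j13 Ω.
Step 4 — Series with R1: Z_total = R1 + (R2 || C) = 19.94 - j13 Ω = 23.8∠-33.1° Ω.
Step 5 — Source phasor: V = 93.5∠65.3° V = 39.07 + j84.95 V.
Step 6 — Current: I = V / Z = -0.5745 + j3.886 A = 3.929∠98.4° A.
Step 7 — Complex power: S = V·I* = 307.7 - j200.6 VA.
Step 8 — Real power: P = Re(S) = 307.7 W.
Step 9 — Reactive power: Q = Im(S) = -200.6 VAR.
Step 10 — Apparent power: |S| = 367.3 VA.
Step 11 — Power factor: PF = P/|S| = 0.8376 (leading).

(a) P = 307.7 W  (b) Q = -200.6 VAR  (c) S = 367.3 VA  (d) PF = 0.8376 (leading)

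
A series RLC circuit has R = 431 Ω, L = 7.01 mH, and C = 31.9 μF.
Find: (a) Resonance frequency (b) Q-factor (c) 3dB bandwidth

Step 1 — Resonance condition Im(Z)=0 gives ω₀ = 1/√(LC).
Step 2 — ω₀ = 1/√(0.00701·3.19e-05) = 2115 rad/s.
Step 3 — f₀ = ω₀/(2π) = 336.6 Hz.
Step 4 — Series Q: Q = ω₀L/R = 2115·0.00701/431 = 0.03439.
Step 5 — 3dB bandwidth: Δω = ω₀/Q = 6.148e+04 rad/s; BW = Δω/(2π) = 9785 Hz.

(a) f₀ = 336.6 Hz  (b) Q = 0.03439  (c) BW = 9785 Hz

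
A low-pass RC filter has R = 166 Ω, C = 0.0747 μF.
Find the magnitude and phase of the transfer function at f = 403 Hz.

Step 1 — Angular frequency: ω = 2π·403 = 2532 rad/s.
Step 2 — Transfer function: H(jω) = 1/(1 + jωRC).
Step 3 — Denominator: 1 + jωRC = 1 + j·2532·166·7.47e-08 = 1 + j0.0314.
Step 4 — H = 0.999 - j0.03137.
Step 5 — Magnitude: |H| = 0.9995 (-0.0 dB); phase: φ = -1.8°.

|H| = 0.9995 (-0.0 dB), φ = -1.8°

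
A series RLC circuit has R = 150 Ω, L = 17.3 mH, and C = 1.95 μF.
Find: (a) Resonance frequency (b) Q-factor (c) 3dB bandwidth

Step 1 — Resonance: ω₀ = 1/√(LC) = 1/√(0.0173·1.95e-06) = 5445 rad/s.
Step 2 — f₀ = ω₀/(2π) = 866.5 Hz.
Step 3 — Series Q: Q = ω₀L/R = 5445·0.0173/150 = 0.6279.
Step 4 — Bandwidth: Δω = ω₀/Q = 8671 rad/s; BW = Δω/(2π) = 1380 Hz.

(a) f₀ = 866.5 Hz  (b) Q = 0.6279  (c) BW = 1380 Hz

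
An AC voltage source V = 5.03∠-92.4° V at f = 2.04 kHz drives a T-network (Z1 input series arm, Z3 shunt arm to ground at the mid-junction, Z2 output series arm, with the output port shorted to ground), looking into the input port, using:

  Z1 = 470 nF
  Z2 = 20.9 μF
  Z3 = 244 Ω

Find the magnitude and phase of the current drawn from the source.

Step 1 — Angular frequency: ω = 2π·f = 2π·2040 = 1.282e+04 rad/s.
Step 2 — Component impedances:
  Z1: Z = 1/(jωC) = -j/(ω·C) = 0 - j166 Ω
  Z2: Z = 1/(jωC) = -j/(ω·C) = 0 - j3.733 Ω
  Z3: Z = R = 244 Ω
Step 3 — With the output port shorted to ground, the output series arm Z2 runs from the junction to ground; the shunt arm Z3 also runs from the junction to ground. They appear in parallel: Z3 || Z2 = 0.05709 - j3.732 Ω.
Step 4 — Series with input arm Z1: Z_in = Z1 + (Z3 || Z2) = 0.05709 - j169.7 Ω = 169.7∠-90.0° Ω.
Step 5 — Source phasor: V = 5.03∠-92.4° V = -0.2106 - j5.026 V.
Step 6 — Ohm's law: I = V / Z_total = (-0.2106 - j5.026) / (0.05709 - j169.7) = 0.02961 - j0.001251 A.
Step 7 — Convert to polar: |I| = 0.02964 A, ∠I = -2.4°.

I = 0.02964∠-2.4° A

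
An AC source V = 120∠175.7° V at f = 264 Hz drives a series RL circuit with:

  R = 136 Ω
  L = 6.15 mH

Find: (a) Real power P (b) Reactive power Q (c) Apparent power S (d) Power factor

Step 1 — Angular frequency: ω = 2π·f = 2π·264 = 1659 rad/s.
Step 2 — Component impedances:
  R: Z = R = 136 Ω
  L: Z = jωL = j·1659·0.00615 = 0 + j10.2 Ω
Step 3 — Series combination: Z_total = R + L = 136 + j10.2 Ω = 136.4∠4.3° Ω.
Step 4 — Source phasor: V = 120∠175.7° V = -119.7 + j8.997 V.
Step 5 — Current: I = V / Z = -0.87 + j0.1314 A = 0.8799∠171.4° A.
Step 6 — Complex power: S = V·I* = 105.3 + j7.898 VA.
Step 7 — Real power: P = Re(S) = 105.3 W.
Step 8 — Reactive power: Q = Im(S) = 7.898 VAR.
Step 9 — Apparent power: |S| = 105.6 VA.
Step 10 — Power factor: PF = P/|S| = 0.9972 (lagging).

(a) P = 105.3 W  (b) Q = 7.898 VAR  (c) S = 105.6 VA  (d) PF = 0.9972 (lagging)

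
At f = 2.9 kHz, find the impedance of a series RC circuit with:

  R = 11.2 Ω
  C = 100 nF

Step 1 — Angular frequency: ω = 2π·f = 2π·2900 = 1.822e+04 rad/s.
Step 2 — Component impedances:
  R: Z = R = 11.2 Ω
  C: Z = 1/(jωC) = -j/(ω·C) = 0 - j548.8 Ω
Step 3 — Series combination: Z_total = R + C = 11.2 - j548.8 Ω = 548.9∠-88.8° Ω.

Z = 11.2 - j548.8 Ω = 548.9∠-88.8° Ω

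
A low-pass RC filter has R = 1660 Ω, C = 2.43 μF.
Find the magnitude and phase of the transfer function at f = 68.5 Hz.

Step 1 — Angular frequency: ω = 2π·68.5 = 430.4 rad/s.
Step 2 — Transfer function: H(jω) = 1/(1 + jωRC).
Step 3 — Denominator: 1 + jωRC = 1 + j·430.4·1660·2.43e-06 = 1 + j1.736.
Step 4 — H = 0.2491 - j0.4325.
Step 5 — Magnitude: |H| = 0.4991 (-6.0 dB); phase: φ = -60.1°.

|H| = 0.4991 (-6.0 dB), φ = -60.1°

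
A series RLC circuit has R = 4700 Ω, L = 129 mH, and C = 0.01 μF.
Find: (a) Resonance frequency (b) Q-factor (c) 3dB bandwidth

Step 1 — Resonance: ω₀ = 1/√(LC) = 1/√(0.129·1e-08) = 2.784e+04 rad/s.
Step 2 — f₀ = ω₀/(2π) = 4431 Hz.
Step 3 — Series Q: Q = ω₀L/R = 2.784e+04·0.129/4700 = 0.7642.
Step 4 — Bandwidth: Δω = ω₀/Q = 3.643e+04 rad/s; BW = Δω/(2π) = 5799 Hz.

(a) f₀ = 4431 Hz  (b) Q = 0.7642  (c) BW = 5799 Hz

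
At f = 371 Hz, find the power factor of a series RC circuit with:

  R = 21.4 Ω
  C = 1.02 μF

Step 1 — Angular frequency: ω = 2π·f = 2π·371 = 2331 rad/s.
Step 2 — Component impedances:
  R: Z = R = 21.4 Ω
  C: Z = 1/(jωC) = -j/(ω·C) = 0 - j420.6 Ω
Step 3 — Series combination: Z_total = R + C = 21.4 - j420.6 Ω = 421.1∠-87.1° Ω.
Step 4 — Power factor: PF = cos(φ) = Re(Z)/|Z| = 21.4/421.1 = 0.05082.
Step 5 — Type: Im(Z) = -420.6 ⇒ leading (phase φ = -87.1°).

PF = 0.05082 (leading, φ = -87.1°)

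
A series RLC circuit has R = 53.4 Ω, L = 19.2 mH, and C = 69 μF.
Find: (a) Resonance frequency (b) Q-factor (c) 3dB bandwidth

Step 1 — Resonance: ω₀ = 1/√(LC) = 1/√(0.0192·6.9e-05) = 868.8 rad/s.
Step 2 — f₀ = ω₀/(2π) = 138.3 Hz.
Step 3 — Series Q: Q = ω₀L/R = 868.8·0.0192/53.4 = 0.3124.
Step 4 — Bandwidth: Δω = ω₀/Q = 2781 rad/s; BW = Δω/(2π) = 442.6 Hz.

(a) f₀ = 138.3 Hz  (b) Q = 0.3124  (c) BW = 442.6 Hz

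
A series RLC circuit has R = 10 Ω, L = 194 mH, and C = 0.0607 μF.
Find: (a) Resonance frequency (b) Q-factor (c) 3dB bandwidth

Step 1 — Resonance condition Im(Z)=0 gives ω₀ = 1/√(LC).
Step 2 — ω₀ = 1/√(0.194·6.07e-08) = 9215 rad/s.
Step 3 — f₀ = ω₀/(2π) = 1467 Hz.
Step 4 — Series Q: Q = ω₀L/R = 9215·0.194/10 = 178.8.
Step 5 — 3dB bandwidth: Δω = ω₀/Q = 51.55 rad/s; BW = Δω/(2π) = 8.204 Hz.

(a) f₀ = 1467 Hz  (b) Q = 178.8  (c) BW = 8.204 Hz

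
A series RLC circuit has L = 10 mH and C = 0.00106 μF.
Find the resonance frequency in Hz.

Step 1 — Resonance condition Im(Z)=0 gives ω₀ = 1/√(LC).
Step 2 — ω₀ = 1/√(0.01·1.06e-09) = 3.071e+05 rad/s.
Step 3 — f₀ = ω₀/(2π) = 4.888e+04 Hz.

f₀ = 4.888e+04 Hz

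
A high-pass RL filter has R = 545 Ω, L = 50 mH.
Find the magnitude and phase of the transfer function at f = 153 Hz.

Step 1 — Angular frequency: ω = 2π·153 = 961.3 rad/s.
Step 2 — Transfer function: H(jω) = jωL/(R + jωL).
Step 3 — Numerator jωL = j·48.07; denominator R + jωL = 545 + j48.07.
Step 4 — H = 0.007718 + j0.08751.
Step 5 — Magnitude: |H| = 0.08785 (-21.1 dB); phase: φ = 85.0°.

|H| = 0.08785 (-21.1 dB), φ = 85.0°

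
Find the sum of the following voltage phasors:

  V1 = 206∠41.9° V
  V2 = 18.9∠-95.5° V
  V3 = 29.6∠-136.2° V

Step 1 — Convert each phasor to rectangular form:
  V1 = 206·(cos(41.9°) + j·sin(41.9°)) = 153.3 + j137.6 V
  V2 = 18.9·(cos(-95.5°) + j·sin(-95.5°)) = -1.811 - j18.81 V
  V3 = 29.6·(cos(-136.2°) + j·sin(-136.2°)) = -21.36 - j20.49 V
Step 2 — Sum components: V_total = 130.2 + j98.27 V.
Step 3 — Convert to polar: |V_total| = 163.1 V, ∠V_total = 37.1°.

V_total = 163.1∠37.1° V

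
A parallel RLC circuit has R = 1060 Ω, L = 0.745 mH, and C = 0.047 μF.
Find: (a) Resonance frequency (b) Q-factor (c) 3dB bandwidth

Step 1 — Resonance: ω₀ = 1/√(LC) = 1/√(0.000745·4.7e-08) = 1.69e+05 rad/s.
Step 2 — f₀ = ω₀/(2π) = 2.69e+04 Hz.
Step 3 — Parallel Q: Q = R/(ω₀L) = 1060/(1.69e+05·0.000745) = 8.419.
Step 4 — Bandwidth: Δω = ω₀/Q = 2.007e+04 rad/s; BW = Δω/(2π) = 3195 Hz.

(a) f₀ = 2.69e+04 Hz  (b) Q = 8.419  (c) BW = 3195 Hz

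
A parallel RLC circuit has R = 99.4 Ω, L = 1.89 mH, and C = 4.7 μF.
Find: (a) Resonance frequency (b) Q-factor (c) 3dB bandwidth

Step 1 — Resonance: ω₀ = 1/√(LC) = 1/√(0.00189·4.7e-06) = 1.061e+04 rad/s.
Step 2 — f₀ = ω₀/(2π) = 1689 Hz.
Step 3 — Parallel Q: Q = R/(ω₀L) = 99.4/(1.061e+04·0.00189) = 4.957.
Step 4 — Bandwidth: Δω = ω₀/Q = 2141 rad/s; BW = Δω/(2π) = 340.7 Hz.

(a) f₀ = 1689 Hz  (b) Q = 4.957  (c) BW = 340.7 Hz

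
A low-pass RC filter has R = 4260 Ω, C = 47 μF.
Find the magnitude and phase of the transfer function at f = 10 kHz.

Step 1 — Angular frequency: ω = 2π·1e+04 = 6.283e+04 rad/s.
Step 2 — Transfer function: H(jω) = 1/(1 + jωRC).
Step 3 — Denominator: 1 + jωRC = 1 + j·6.283e+04·4260·4.7e-05 = 1 + j1.258e+04.
Step 4 — H = 6.319e-09 - j7.949e-05.
Step 5 — Magnitude: |H| = 7.949e-05 (-82.0 dB); phase: φ = -90.0°.

|H| = 7.949e-05 (-82.0 dB), φ = -90.0°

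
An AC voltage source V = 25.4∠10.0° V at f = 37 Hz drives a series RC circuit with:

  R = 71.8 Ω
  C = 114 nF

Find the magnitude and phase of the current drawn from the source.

Step 1 — Angular frequency: ω = 2π·f = 2π·37 = 232.5 rad/s.
Step 2 — Component impedances:
  R: Z = R = 71.8 Ω
  C: Z = 1/(jωC) = -j/(ω·C) = 0 - j3.773e+04 Ω
Step 3 — Series combination: Z_total = R + C = 71.8 - j3.773e+04 Ω = 3.773e+04∠-89.9° Ω.
Step 4 — Source phasor: V = 25.4∠10.0° V = 25.01 + j4.411 V.
Step 5 — Ohm's law: I = V / Z_total = (25.01 + j4.411) / (71.8 - j3.773e+04) = -0.0001156 + j0.0006632 A.
Step 6 — Convert to polar: |I| = 0.0006732 A, ∠I = 99.9°.

I = 0.0006732∠99.9° A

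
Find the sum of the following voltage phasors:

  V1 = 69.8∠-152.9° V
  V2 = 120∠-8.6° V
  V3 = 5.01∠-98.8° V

Step 1 — Convert each phasor to rectangular form:
  V1 = 69.8·(cos(-152.9°) + j·sin(-152.9°)) = -62.14 - j31.8 V
  V2 = 120·(cos(-8.6°) + j·sin(-8.6°)) = 118.7 - j17.94 V
  V3 = 5.01·(cos(-98.8°) + j·sin(-98.8°)) = -0.7665 - j4.951 V
Step 2 — Sum components: V_total = 55.75 - j54.69 V.
Step 3 — Convert to polar: |V_total| = 78.1 V, ∠V_total = -44.5°.

V_total = 78.1∠-44.5° V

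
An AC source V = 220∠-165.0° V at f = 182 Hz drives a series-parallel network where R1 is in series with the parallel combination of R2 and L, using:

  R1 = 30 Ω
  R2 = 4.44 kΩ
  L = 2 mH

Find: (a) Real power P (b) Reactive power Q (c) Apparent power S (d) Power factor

Step 1 — Angular frequency: ω = 2π·f = 2π·182 = 1144 rad/s.
Step 2 — Component impedances:
  R1: Z = R = 30 Ω
  R2: Z = R = 4440 Ω
  L: Z = jωL = j·1144·0.002 = 0 + j2.287 Ω
Step 3 — Parallel branch: R2 || L = 1/(1/R2 + 1/L) = 0.001178 + j2.287 Ω.
Step 4 — Series with R1: Z_total = R1 + (R2 || L) = 30 + j2.287 Ω = 30.09∠4.4° Ω.
Step 5 — Source phasor: V = 220∠-165.0° V = -212.5 - j56.94 V.
Step 6 — Current: I = V / Z = -7.186 - j1.35 A = 7.312∠-169.4° A.
Step 7 — Complex power: S = V·I* = 1604 + j122.3 VA.
Step 8 — Real power: P = Re(S) = 1604 W.
Step 9 — Reactive power: Q = Im(S) = 122.3 VAR.
Step 10 — Apparent power: |S| = 1609 VA.
Step 11 — Power factor: PF = P/|S| = 0.9971 (lagging).

(a) P = 1604 W  (b) Q = 122.3 VAR  (c) S = 1609 VA  (d) PF = 0.9971 (lagging)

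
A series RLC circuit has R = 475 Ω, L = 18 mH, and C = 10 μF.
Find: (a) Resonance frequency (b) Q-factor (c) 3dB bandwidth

Step 1 — Resonance condition Im(Z)=0 gives ω₀ = 1/√(LC).
Step 2 — ω₀ = 1/√(0.018·1e-05) = 2357 rad/s.
Step 3 — f₀ = ω₀/(2π) = 375.1 Hz.
Step 4 — Series Q: Q = ω₀L/R = 2357·0.018/475 = 0.08932.
Step 5 — 3dB bandwidth: Δω = ω₀/Q = 2.639e+04 rad/s; BW = Δω/(2π) = 4200 Hz.

(a) f₀ = 375.1 Hz  (b) Q = 0.08932  (c) BW = 4200 Hz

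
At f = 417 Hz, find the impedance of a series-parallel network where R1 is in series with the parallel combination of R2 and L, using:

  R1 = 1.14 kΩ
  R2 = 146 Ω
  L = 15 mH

Step 1 — Angular frequency: ω = 2π·f = 2π·417 = 2620 rad/s.
Step 2 — Component impedances:
  R1: Z = R = 1140 Ω
  R2: Z = R = 146 Ω
  L: Z = jωL = j·2620·0.015 = 0 + j39.3 Ω
Step 3 — Parallel branch: R2 || L = 1/(1/R2 + 1/L) = 9.865 + j36.65 Ω.
Step 4 — Series with R1: Z_total = R1 + (R2 || L) = 1150 + j36.65 Ω = 1150∠1.8° Ω.

Z = 1150 + j36.65 Ω = 1150∠1.8° Ω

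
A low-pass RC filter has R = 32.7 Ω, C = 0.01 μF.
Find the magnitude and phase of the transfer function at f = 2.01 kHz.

Step 1 — Angular frequency: ω = 2π·2010 = 1.263e+04 rad/s.
Step 2 — Transfer function: H(jω) = 1/(1 + jωRC).
Step 3 — Denominator: 1 + jωRC = 1 + j·1.263e+04·32.7·1e-08 = 1 + j0.00413.
Step 4 — H = 1 - j0.00413.
Step 5 — Magnitude: |H| = 1 (-0.0 dB); phase: φ = -0.2°.

|H| = 1 (-0.0 dB), φ = -0.2°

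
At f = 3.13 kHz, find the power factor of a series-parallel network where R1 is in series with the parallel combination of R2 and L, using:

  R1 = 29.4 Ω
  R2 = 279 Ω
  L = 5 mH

Step 1 — Angular frequency: ω = 2π·f = 2π·3130 = 1.967e+04 rad/s.
Step 2 — Component impedances:
  R1: Z = R = 29.4 Ω
  R2: Z = R = 279 Ω
  L: Z = jωL = j·1.967e+04·0.005 = 0 + j98.33 Ω
Step 3 — Parallel branch: R2 || L = 1/(1/R2 + 1/L) = 30.83 + j87.47 Ω.
Step 4 — Series with R1: Z_total = R1 + (R2 || L) = 60.23 + j87.47 Ω = 106.2∠55.4° Ω.
Step 5 — Power factor: PF = cos(φ) = Re(Z)/|Z| = 60.23/106.2 = 0.5671.
Step 6 — Type: Im(Z) = 87.47 ⇒ lagging (phase φ = 55.4°).

PF = 0.5671 (lagging, φ = 55.4°)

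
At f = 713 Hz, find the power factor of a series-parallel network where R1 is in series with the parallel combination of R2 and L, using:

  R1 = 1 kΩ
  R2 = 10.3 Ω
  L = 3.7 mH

Step 1 — Angular frequency: ω = 2π·f = 2π·713 = 4480 rad/s.
Step 2 — Component impedances:
  R1: Z = R = 1000 Ω
  R2: Z = R = 10.3 Ω
  L: Z = jωL = j·4480·0.0037 = 0 + j16.58 Ω
Step 3 — Parallel branch: R2 || L = 1/(1/R2 + 1/L) = 7.431 + j4.617 Ω.
Step 4 — Series with R1: Z_total = R1 + (R2 || L) = 1007 + j4.617 Ω = 1007∠0.3° Ω.
Step 5 — Power factor: PF = cos(φ) = Re(Z)/|Z| = 1007/1007 = 1.
Step 6 — Type: Im(Z) = 4.617 ⇒ lagging (phase φ = 0.3°).

PF = 1 (lagging, φ = 0.3°)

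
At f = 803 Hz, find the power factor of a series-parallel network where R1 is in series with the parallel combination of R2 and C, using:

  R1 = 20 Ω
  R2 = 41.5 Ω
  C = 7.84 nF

Step 1 — Angular frequency: ω = 2π·f = 2π·803 = 5045 rad/s.
Step 2 — Component impedances:
  R1: Z = R = 20 Ω
  R2: Z = R = 41.5 Ω
  C: Z = 1/(jωC) = -j/(ω·C) = 0 - j2.528e+04 Ω
Step 3 — Parallel branch: R2 || C = 1/(1/R2 + 1/C) = 41.5 - j0.06812 Ω.
Step 4 — Series with R1: Z_total = R1 + (R2 || C) = 61.5 - j0.06812 Ω = 61.5∠-0.1° Ω.
Step 5 — Power factor: PF = cos(φ) = Re(Z)/|Z| = 61.5/61.5 = 1.
Step 6 — Type: Im(Z) = -0.06812 ⇒ leading (phase φ = -0.1°).

PF = 1 (leading, φ = -0.1°)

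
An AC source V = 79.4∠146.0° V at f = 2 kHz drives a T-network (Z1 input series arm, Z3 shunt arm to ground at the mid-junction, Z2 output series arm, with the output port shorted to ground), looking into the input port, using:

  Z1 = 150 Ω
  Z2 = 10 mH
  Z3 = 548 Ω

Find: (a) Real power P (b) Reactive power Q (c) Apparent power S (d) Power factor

Step 1 — Angular frequency: ω = 2π·f = 2π·2000 = 1.257e+04 rad/s.
Step 2 — Component impedances:
  Z1: Z = R = 150 Ω
  Z2: Z = jωL = j·1.257e+04·0.01 = 0 + j125.7 Ω
  Z3: Z = R = 548 Ω
Step 3 — With the output port shorted to ground, the output series arm Z2 runs from the junction to ground; the shunt arm Z3 also runs from the junction to ground. They appear in parallel: Z3 || Z2 = 27.38 + j119.4 Ω.
Step 4 — Series with input arm Z1: Z_in = Z1 + (Z3 || Z2) = 177.4 + j119.4 Ω = 213.8∠33.9° Ω.
Step 5 — Source phasor: V = 79.4∠146.0° V = -65.83 + j44.4 V.
Step 6 — Current: I = V / Z = -0.1395 + j0.3442 A = 0.3714∠112.1° A.
Step 7 — Complex power: S = V·I* = 24.46 + j16.46 VA.
Step 8 — Real power: P = Re(S) = 24.46 W.
Step 9 — Reactive power: Q = Im(S) = 16.46 VAR.
Step 10 — Apparent power: |S| = 29.49 VA.
Step 11 — Power factor: PF = P/|S| = 0.8296 (lagging).

(a) P = 24.46 W  (b) Q = 16.46 VAR  (c) S = 29.49 VA  (d) PF = 0.8296 (lagging)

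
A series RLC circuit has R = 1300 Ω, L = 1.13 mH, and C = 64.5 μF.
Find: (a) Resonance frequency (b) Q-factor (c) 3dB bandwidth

Step 1 — Resonance: ω₀ = 1/√(LC) = 1/√(0.00113·6.45e-05) = 3704 rad/s.
Step 2 — f₀ = ω₀/(2π) = 589.5 Hz.
Step 3 — Series Q: Q = ω₀L/R = 3704·0.00113/1300 = 0.00322.
Step 4 — Bandwidth: Δω = ω₀/Q = 1.15e+06 rad/s; BW = Δω/(2π) = 1.831e+05 Hz.

(a) f₀ = 589.5 Hz  (b) Q = 0.00322  (c) BW = 1.831e+05 Hz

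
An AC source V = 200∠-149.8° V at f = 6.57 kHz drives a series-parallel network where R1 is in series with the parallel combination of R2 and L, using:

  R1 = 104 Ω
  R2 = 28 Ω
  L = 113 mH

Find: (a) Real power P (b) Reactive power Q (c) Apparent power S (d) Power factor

Step 1 — Angular frequency: ω = 2π·f = 2π·6570 = 4.128e+04 rad/s.
Step 2 — Component impedances:
  R1: Z = R = 104 Ω
  R2: Z = R = 28 Ω
  L: Z = jωL = j·4.128e+04·0.113 = 0 + j4665 Ω
Step 3 — Parallel branch: R2 || L = 1/(1/R2 + 1/L) = 28 + j0.1681 Ω.
Step 4 — Series with R1: Z_total = R1 + (R2 || L) = 132 + j0.1681 Ω = 132∠0.1° Ω.
Step 5 — Source phasor: V = 200∠-149.8° V = -172.9 - j100.6 V.
Step 6 — Current: I = V / Z = -1.31 - j0.7605 A = 1.515∠-149.9° A.
Step 7 — Complex power: S = V·I* = 303 + j0.3858 VA.
Step 8 — Real power: P = Re(S) = 303 W.
Step 9 — Reactive power: Q = Im(S) = 0.3858 VAR.
Step 10 — Apparent power: |S| = 303 VA.
Step 11 — Power factor: PF = P/|S| = 1 (lagging).

(a) P = 303 W  (b) Q = 0.3858 VAR  (c) S = 303 VA  (d) PF = 1 (lagging)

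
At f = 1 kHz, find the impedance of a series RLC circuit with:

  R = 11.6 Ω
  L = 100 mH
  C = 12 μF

Step 1 — Angular frequency: ω = 2π·f = 2π·1000 = 6283 rad/s.
Step 2 — Component impedances:
  R: Z = R = 11.6 Ω
  L: Z = jωL = j·6283·0.1 = 0 + j628.3 Ω
  C: Z = 1/(jωC) = -j/(ω·C) = 0 - j13.26 Ω
Step 3 — Series combination: Z_total = R + L + C = 11.6 + j615.1 Ω = 615.2∠88.9° Ω.

Z = 11.6 + j615.1 Ω = 615.2∠88.9° Ω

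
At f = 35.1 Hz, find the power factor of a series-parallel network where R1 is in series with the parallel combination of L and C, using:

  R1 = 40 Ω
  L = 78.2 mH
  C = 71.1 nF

Step 1 — Angular frequency: ω = 2π·f = 2π·35.1 = 220.5 rad/s.
Step 2 — Component impedances:
  R1: Z = R = 40 Ω
  L: Z = jωL = j·220.5·0.0782 = 0 + j17.25 Ω
  C: Z = 1/(jωC) = -j/(ω·C) = 0 - j6.377e+04 Ω
Step 3 — Parallel branch: L || C = 1/(1/L + 1/C) = 0 + j17.25 Ω.
Step 4 — Series with R1: Z_total = R1 + (L || C) = 40 + j17.25 Ω = 43.56∠23.3° Ω.
Step 5 — Power factor: PF = cos(φ) = Re(Z)/|Z| = 40/43.5614 = 0.9182.
Step 6 — Type: Im(Z) = 17.25 ⇒ lagging (phase φ = 23.3°).

PF = 0.9182 (lagging, φ = 23.3°)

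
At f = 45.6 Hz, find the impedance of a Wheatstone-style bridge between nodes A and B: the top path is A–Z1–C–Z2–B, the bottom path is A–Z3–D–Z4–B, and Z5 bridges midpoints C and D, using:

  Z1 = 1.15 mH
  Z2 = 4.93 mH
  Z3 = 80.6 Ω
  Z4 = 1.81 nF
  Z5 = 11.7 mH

Step 1 — Angular frequency: ω = 2π·f = 2π·45.6 = 286.5 rad/s.
Step 2 — Component impedances:
  Z1: Z = jωL = j·286.5·0.00115 = 0 + j0.3295 Ω
  Z2: Z = jωL = j·286.5·0.00493 = 0 + j1.413 Ω
  Z3: Z = R = 80.6 Ω
  Z4: Z = 1/(jωC) = -j/(ω·C) = 0 - j1.928e+06 Ω
  Z5: Z = jωL = j·286.5·0.0117 = 0 + j3.352 Ω
Step 3 — Bridge requires nodal analysis (the Z5 bridge couples midpoints C and D, so the two paths cannot be reduced to a simple series/parallel combination). Setting node B to ground and injecting 1 A at node A, the 3-node admittance system at A, C, D solves to V_A = Z_AB = 0.001344 + j1.742 Ω = 1.742∠90.0° Ω.

Z = 0.001344 + j1.742 Ω = 1.742∠90.0° Ω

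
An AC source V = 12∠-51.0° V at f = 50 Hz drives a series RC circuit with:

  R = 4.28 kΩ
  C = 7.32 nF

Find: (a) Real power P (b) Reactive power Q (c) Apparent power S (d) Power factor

Step 1 — Angular frequency: ω = 2π·f = 2π·50 = 314.2 rad/s.
Step 2 — Component impedances:
  R: Z = R = 4280 Ω
  C: Z = 1/(jωC) = -j/(ω·C) = 0 - j4.348e+05 Ω
Step 3 — Series combination: Z_total = R + C = 4280 - j4.348e+05 Ω = 4.349e+05∠-89.4° Ω.
Step 4 — Source phasor: V = 12∠-51.0° V = 7.552 - j9.326 V.
Step 5 — Current: I = V / Z = 2.161e-05 + j1.715e-05 A = 2.759e-05∠38.4° A.
Step 6 — Complex power: S = V·I* = 3.259e-06 - j0.0003311 VA.
Step 7 — Real power: P = Re(S) = 3.259e-06 W.
Step 8 — Reactive power: Q = Im(S) = -0.0003311 VAR.
Step 9 — Apparent power: |S| = 0.0003311 VA.
Step 10 — Power factor: PF = P/|S| = 0.009842 (leading).

(a) P = 3.259e-06 W  (b) Q = -0.0003311 VAR  (c) S = 0.0003311 VA  (d) PF = 0.009842 (leading)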